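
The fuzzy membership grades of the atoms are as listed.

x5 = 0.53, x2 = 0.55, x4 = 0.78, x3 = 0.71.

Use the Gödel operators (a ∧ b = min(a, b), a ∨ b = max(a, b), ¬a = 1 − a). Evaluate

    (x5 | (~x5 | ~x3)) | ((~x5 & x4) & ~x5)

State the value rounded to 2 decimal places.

~x5 = 1 − 0.53 = 0.47
~x3 = 1 − 0.71 = 0.29
~x5 | ~x3 = max(a, b) on (0.47, 0.29) = 0.47
x5 | (~x5 | ~x3) = max(a, b) on (0.53, 0.47) = 0.53
~x5 = 1 − 0.53 = 0.47
~x5 & x4 = min(a, b) on (0.47, 0.78) = 0.47
~x5 = 1 − 0.53 = 0.47
(~x5 & x4) & ~x5 = min(a, b) on (0.47, 0.47) = 0.47
(x5 | (~x5 | ~x3)) | ((~x5 & x4) & ~x5) = max(a, b) on (0.53, 0.47) = 0.53

0.53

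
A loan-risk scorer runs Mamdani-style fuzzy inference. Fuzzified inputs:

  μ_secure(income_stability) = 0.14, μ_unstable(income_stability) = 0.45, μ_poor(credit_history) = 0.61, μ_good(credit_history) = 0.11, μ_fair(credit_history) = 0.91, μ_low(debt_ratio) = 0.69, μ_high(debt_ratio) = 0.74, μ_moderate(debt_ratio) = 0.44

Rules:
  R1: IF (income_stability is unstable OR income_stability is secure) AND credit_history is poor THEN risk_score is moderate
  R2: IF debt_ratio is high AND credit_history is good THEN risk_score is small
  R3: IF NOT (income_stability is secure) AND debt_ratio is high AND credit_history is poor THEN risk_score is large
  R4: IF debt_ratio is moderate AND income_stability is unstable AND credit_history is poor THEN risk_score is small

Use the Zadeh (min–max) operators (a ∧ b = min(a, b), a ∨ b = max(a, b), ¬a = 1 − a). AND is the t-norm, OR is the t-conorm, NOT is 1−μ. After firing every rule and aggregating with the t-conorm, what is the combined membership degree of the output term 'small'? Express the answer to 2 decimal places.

0.44

R1: (unstable=0.45 OR secure=0.14) = 0.45; AND[min(a, b)] with poor=0.61 → w = 0.45
R2: high=0.74, good=0.11; AND[min(a, b)] → w = 0.11
R3: ¬secure=1−0.14=0.86, high=0.74, poor=0.61; AND[min(a, b)] → w = 0.61
R4: moderate=0.44, unstable=0.45, poor=0.61; AND[min(a, b)] → w = 0.44
Rules with consequent 'small': {R2, R4} → strengths 0.11, 0.44
Aggregate via t-conorm [max(a, b)]: 0.44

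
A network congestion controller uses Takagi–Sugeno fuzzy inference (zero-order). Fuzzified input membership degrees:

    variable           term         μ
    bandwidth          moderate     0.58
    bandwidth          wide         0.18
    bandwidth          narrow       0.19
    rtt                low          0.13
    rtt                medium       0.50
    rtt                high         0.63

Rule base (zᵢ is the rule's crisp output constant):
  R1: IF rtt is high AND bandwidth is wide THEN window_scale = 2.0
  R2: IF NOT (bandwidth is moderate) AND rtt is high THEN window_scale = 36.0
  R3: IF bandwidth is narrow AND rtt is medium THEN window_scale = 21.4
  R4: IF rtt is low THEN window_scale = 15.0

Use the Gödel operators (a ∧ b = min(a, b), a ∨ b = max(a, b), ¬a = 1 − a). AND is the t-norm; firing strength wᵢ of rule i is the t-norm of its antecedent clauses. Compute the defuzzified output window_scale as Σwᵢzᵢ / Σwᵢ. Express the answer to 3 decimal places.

R1 (z=2.0): high=0.63, wide=0.18; AND[min(a, b)] → w = 0.18
R2 (z=36.0): ¬moderate=1−0.58=0.42, high=0.63; AND[min(a, b)] → w = 0.42
R3 (z=21.4): narrow=0.19, medium=0.50; AND[min(a, b)] → w = 0.19
R4 (z=15.0): low=0.13 → w = 0.13
Weighted average = (0.18·2.0 + 0.42·36.0 + 0.19·21.4 + 0.13·15.0) / (0.18 + 0.42 + 0.19 + 0.13)
  = 21.4960 / 0.9200 = 23.365

23.365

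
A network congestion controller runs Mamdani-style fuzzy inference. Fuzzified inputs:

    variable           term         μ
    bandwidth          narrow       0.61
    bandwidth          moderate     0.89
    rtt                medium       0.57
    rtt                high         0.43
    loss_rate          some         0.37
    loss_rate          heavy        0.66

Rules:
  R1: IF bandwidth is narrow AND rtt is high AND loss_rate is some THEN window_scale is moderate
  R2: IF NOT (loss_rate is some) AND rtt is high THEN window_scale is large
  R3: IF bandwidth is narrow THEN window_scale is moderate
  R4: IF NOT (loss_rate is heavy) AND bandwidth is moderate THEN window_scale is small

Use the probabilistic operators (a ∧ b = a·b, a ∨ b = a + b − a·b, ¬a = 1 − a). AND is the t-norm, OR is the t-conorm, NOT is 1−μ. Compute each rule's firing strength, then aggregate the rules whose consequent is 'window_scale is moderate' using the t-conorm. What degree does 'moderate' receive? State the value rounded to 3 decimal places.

0.648

R1: narrow=0.61, high=0.43, some=0.37; AND[a·b] → w = 0.0971
R2: ¬some=1−0.37=0.63, high=0.43; AND[a·b] → w = 0.2709
R3: narrow=0.61 → w = 0.6100
R4: ¬heavy=1−0.66=0.34, moderate=0.89; AND[a·b] → w = 0.3026
Rules with consequent 'moderate': {R1, R3} → strengths 0.0971, 0.6100
Aggregate via t-conorm [a + b − a·b]: 0.6478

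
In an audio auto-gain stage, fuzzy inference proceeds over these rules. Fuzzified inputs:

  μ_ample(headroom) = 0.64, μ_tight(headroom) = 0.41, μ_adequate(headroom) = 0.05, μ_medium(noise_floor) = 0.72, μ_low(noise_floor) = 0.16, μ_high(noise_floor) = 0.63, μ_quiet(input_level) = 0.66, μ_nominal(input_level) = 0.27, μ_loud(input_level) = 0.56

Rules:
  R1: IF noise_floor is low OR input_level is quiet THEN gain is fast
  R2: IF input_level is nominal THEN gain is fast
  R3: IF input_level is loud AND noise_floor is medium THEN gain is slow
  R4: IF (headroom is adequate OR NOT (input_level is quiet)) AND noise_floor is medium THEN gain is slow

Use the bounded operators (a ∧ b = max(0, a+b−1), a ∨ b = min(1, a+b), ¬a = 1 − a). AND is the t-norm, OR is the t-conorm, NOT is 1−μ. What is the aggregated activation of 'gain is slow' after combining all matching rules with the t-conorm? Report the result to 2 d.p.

0.39

R1: low=0.16, quiet=0.66; OR[min(1, a+b)] → w = 0.82
R2: nominal=0.27 → w = 0.27
R3: loud=0.56, medium=0.72; AND[max(0, a+b−1)] → w = 0.28
R4: (adequate=0.05 OR ¬quiet=1−0.66=0.34) = 0.39; AND[max(0, a+b−1)] with medium=0.72 → w = 0.11
Rules with consequent 'slow': {R3, R4} → strengths 0.28, 0.11
Aggregate via t-conorm [min(1, a+b)]: 0.39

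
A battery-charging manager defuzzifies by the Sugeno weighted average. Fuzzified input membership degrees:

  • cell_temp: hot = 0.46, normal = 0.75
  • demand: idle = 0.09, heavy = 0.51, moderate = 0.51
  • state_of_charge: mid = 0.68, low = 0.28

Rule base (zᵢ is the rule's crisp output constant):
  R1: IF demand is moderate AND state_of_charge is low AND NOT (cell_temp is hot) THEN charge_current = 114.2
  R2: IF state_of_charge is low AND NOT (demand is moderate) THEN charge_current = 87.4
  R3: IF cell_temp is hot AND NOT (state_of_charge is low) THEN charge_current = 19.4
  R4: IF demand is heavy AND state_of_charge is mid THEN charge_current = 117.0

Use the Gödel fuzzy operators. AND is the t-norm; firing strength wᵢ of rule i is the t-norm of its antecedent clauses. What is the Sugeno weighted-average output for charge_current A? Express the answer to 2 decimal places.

81.73

R1 (z=114.2): moderate=0.51, low=0.28, ¬hot=1−0.46=0.54; AND[min(a, b)] → w = 0.28
R2 (z=87.4): low=0.28, ¬moderate=1−0.51=0.49; AND[min(a, b)] → w = 0.28
R3 (z=19.4): hot=0.46, ¬low=1−0.28=0.72; AND[min(a, b)] → w = 0.46
R4 (z=117.0): heavy=0.51, mid=0.68; AND[min(a, b)] → w = 0.51
Weighted average = (0.28·114.2 + 0.28·87.4 + 0.46·19.4 + 0.51·117.0) / (0.28 + 0.28 + 0.46 + 0.51)
  = 125.0420 / 1.5300 = 81.73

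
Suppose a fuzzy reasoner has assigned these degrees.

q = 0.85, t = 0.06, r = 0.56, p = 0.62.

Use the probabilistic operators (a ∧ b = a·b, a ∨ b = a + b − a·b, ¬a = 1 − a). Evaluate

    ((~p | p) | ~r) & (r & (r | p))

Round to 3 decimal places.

0.405

~p = 1 − 0.6200 = 0.3800
~p | p = a + b − a·b on (0.3800, 0.6200) = 0.7644
~r = 1 − 0.5600 = 0.4400
(~p | p) | ~r = a + b − a·b on (0.7644, 0.4400) = 0.8681
r | p = a + b − a·b on (0.5600, 0.6200) = 0.8328
r & (r | p) = a·b on (0.5600, 0.8328) = 0.4664
((~p | p) | ~r) & (r & (r | p)) = a·b on (0.8681, 0.4664) = 0.4048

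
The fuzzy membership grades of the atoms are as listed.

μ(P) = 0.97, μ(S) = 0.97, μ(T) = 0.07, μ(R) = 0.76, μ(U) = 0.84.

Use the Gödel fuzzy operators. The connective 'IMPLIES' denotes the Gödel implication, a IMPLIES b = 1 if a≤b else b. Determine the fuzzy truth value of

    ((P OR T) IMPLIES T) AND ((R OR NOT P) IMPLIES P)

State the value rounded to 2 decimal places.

0.07

P OR T = max(a, b) on (0.97, 0.07) = 0.97
(P OR T) IMPLIES T  [Gödel: 1 if a≤b else b] with a=0.97, b=0.07 → 0.07
NOT P = 1 − 0.97 = 0.03
R OR NOT P = max(a, b) on (0.76, 0.03) = 0.76
(R OR NOT P) IMPLIES P  [Gödel: 1 if a≤b else b] with a=0.76, b=0.97 → 1.00
((P OR T) IMPLIES T) AND ((R OR NOT P) IMPLIES P) = min(a, b) on (0.07, 1.00) = 0.07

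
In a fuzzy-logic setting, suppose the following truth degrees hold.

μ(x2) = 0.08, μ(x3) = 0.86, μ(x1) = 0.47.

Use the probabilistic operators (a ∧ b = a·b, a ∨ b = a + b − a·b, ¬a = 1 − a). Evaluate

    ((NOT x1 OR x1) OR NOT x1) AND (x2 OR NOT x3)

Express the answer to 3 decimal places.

0.184

NOT x1 = 1 − 0.4700 = 0.5300
NOT x1 OR x1 = a + b − a·b on (0.5300, 0.4700) = 0.7509
NOT x1 = 1 − 0.4700 = 0.5300
(NOT x1 OR x1) OR NOT x1 = a + b − a·b on (0.7509, 0.5300) = 0.8829
NOT x3 = 1 − 0.8600 = 0.1400
x2 OR NOT x3 = a + b − a·b on (0.0800, 0.1400) = 0.2088
((NOT x1 OR x1) OR NOT x1) AND (x2 OR NOT x3) = a·b on (0.8829, 0.2088) = 0.1844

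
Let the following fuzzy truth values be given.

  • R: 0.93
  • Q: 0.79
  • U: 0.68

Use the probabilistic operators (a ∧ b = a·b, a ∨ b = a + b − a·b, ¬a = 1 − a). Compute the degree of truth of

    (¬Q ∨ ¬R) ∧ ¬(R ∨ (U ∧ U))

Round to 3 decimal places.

0.010

¬Q = 1 − 0.7900 = 0.2100
¬R = 1 − 0.9300 = 0.0700
¬Q ∨ ¬R = a + b − a·b on (0.2100, 0.0700) = 0.2653
U ∧ U = a·b on (0.6800, 0.6800) = 0.4624
R ∨ (U ∧ U) = a + b − a·b on (0.9300, 0.4624) = 0.9624
¬(R ∨ (U ∧ U)) = 1 − 0.9624 = 0.0376
(¬Q ∨ ¬R) ∧ ¬(R ∨ (U ∧ U)) = a·b on (0.2653, 0.0376) = 0.0100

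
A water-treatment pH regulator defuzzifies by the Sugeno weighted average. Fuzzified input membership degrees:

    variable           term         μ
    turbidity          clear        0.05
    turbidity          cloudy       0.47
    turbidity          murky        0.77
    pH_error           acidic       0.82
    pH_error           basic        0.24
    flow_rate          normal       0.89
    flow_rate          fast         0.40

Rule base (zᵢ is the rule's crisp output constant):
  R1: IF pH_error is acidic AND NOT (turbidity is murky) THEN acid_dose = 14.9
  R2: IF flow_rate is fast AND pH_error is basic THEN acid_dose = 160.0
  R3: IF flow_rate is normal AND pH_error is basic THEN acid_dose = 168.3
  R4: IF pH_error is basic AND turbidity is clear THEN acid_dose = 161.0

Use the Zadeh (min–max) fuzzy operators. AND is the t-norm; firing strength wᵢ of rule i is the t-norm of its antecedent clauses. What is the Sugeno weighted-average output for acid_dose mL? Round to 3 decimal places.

118.775

R1 (z=14.9): acidic=0.82, ¬murky=1−0.77=0.23; AND[min(a, b)] → w = 0.23
R2 (z=160.0): fast=0.40, basic=0.24; AND[min(a, b)] → w = 0.24
R3 (z=168.3): normal=0.89, basic=0.24; AND[min(a, b)] → w = 0.24
R4 (z=161.0): basic=0.24, clear=0.05; AND[min(a, b)] → w = 0.05
Weighted average = (0.23·14.9 + 0.24·160.0 + 0.24·168.3 + 0.05·161.0) / (0.23 + 0.24 + 0.24 + 0.05)
  = 90.2690 / 0.7600 = 118.775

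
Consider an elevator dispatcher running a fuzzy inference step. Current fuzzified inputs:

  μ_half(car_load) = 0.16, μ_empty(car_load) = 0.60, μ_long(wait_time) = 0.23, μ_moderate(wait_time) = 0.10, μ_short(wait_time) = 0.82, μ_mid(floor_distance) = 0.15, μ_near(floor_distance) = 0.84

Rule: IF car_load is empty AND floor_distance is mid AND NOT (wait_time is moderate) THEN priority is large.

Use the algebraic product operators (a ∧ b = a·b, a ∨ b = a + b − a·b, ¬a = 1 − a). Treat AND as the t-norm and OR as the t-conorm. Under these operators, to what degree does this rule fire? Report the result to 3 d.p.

0.081

firing strength: empty=0.60, mid=0.15, ¬moderate=1−0.10=0.90; AND[a·b] → w = 0.0810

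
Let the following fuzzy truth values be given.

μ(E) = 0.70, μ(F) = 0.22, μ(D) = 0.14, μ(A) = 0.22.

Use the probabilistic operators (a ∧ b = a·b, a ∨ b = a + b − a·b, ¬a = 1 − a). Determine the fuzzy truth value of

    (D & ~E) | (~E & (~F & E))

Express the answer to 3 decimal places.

0.199

~E = 1 − 0.7000 = 0.3000
D & ~E = a·b on (0.1400, 0.3000) = 0.0420
~E = 1 − 0.7000 = 0.3000
~F = 1 − 0.2200 = 0.7800
~F & E = a·b on (0.7800, 0.7000) = 0.5460
~E & (~F & E) = a·b on (0.3000, 0.5460) = 0.1638
(D & ~E) | (~E & (~F & E)) = a + b − a·b on (0.0420, 0.1638) = 0.1989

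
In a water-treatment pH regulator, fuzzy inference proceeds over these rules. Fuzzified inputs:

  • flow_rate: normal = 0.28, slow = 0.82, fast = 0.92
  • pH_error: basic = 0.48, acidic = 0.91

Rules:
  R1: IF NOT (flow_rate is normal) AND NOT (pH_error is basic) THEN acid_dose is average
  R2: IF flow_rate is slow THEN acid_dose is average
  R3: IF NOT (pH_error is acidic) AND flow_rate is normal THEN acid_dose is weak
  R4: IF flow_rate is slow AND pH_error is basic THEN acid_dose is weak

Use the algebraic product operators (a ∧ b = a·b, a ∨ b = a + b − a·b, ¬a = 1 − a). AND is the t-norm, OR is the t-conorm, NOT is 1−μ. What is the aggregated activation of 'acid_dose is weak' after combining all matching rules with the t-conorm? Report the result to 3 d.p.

R1: ¬normal=1−0.28=0.72, ¬basic=1−0.48=0.52; AND[a·b] → w = 0.3744
R2: slow=0.82 → w = 0.8200
R3: ¬acidic=1−0.91=0.09, normal=0.28; AND[a·b] → w = 0.0252
R4: slow=0.82, basic=0.48; AND[a·b] → w = 0.3936
Rules with consequent 'weak': {R3, R4} → strengths 0.0252, 0.3936
Aggregate via t-conorm [a + b − a·b]: 0.4089

0.409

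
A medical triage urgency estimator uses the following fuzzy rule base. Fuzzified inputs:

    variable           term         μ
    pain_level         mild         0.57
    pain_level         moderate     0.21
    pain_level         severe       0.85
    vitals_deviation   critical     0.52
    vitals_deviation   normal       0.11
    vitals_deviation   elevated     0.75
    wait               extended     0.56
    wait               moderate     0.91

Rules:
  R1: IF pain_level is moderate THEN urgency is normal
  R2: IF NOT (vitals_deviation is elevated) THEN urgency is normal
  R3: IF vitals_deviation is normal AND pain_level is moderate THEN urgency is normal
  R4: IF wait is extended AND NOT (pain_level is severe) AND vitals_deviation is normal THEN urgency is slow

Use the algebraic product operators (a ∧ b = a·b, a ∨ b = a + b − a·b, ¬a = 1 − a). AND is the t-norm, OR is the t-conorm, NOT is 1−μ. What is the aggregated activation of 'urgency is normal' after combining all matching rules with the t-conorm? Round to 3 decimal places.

0.421

R1: moderate=0.21 → w = 0.2100
R2: ¬elevated=1−0.75=0.25 → w = 0.2500
R3: normal=0.11, moderate=0.21; AND[a·b] → w = 0.0231
R4: extended=0.56, ¬severe=1−0.85=0.15, normal=0.11; AND[a·b] → w = 0.0092
Rules with consequent 'normal': {R1, R2, R3} → strengths 0.2100, 0.2500, 0.0231
Aggregate via t-conorm [a + b − a·b]: 0.4212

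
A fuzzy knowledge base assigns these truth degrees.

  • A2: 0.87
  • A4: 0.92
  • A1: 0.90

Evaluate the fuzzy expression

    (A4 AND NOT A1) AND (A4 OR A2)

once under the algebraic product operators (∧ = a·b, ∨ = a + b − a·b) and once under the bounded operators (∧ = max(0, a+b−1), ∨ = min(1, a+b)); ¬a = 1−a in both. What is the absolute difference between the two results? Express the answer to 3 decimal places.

Under algebraic product:
  NOT A1 = 1 − 0.9000 = 0.1000
  A4 AND NOT A1 = a·b on (0.9200, 0.1000) = 0.0920
  A4 OR A2 = a + b − a·b on (0.9200, 0.8700) = 0.9896
  (A4 AND NOT A1) AND (A4 OR A2) = a·b on (0.0920, 0.9896) = 0.0910
  → value = 0.0910
Under bounded:
  NOT A1 = 1 − 0.90 = 0.10
  A4 AND NOT A1 = max(0, a+b−1) on (0.92, 0.10) = 0.02
  A4 OR A2 = min(1, a+b) on (0.92, 0.87) = 1.00
  (A4 AND NOT A1) AND (A4 OR A2) = max(0, a+b−1) on (0.02, 1.00) = 0.02
  → value = 0.0200
|0.0910 − 0.0200| = 0.071

0.071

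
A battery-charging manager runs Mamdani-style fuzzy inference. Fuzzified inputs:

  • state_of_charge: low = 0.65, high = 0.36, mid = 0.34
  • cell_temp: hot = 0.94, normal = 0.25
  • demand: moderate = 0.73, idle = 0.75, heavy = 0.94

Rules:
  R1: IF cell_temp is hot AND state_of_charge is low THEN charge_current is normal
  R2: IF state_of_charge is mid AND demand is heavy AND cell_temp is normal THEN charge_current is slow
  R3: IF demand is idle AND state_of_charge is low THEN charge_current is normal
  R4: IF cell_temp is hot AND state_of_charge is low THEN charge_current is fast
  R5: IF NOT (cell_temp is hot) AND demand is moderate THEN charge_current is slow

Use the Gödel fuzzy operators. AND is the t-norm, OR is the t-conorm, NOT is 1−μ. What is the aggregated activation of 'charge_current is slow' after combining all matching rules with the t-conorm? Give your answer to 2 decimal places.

0.25

R1: hot=0.94, low=0.65; AND[min(a, b)] → w = 0.65
R2: mid=0.34, heavy=0.94, normal=0.25; AND[min(a, b)] → w = 0.25
R3: idle=0.75, low=0.65; AND[min(a, b)] → w = 0.65
R4: hot=0.94, low=0.65; AND[min(a, b)] → w = 0.65
R5: ¬hot=1−0.94=0.06, moderate=0.73; AND[min(a, b)] → w = 0.06
Rules with consequent 'slow': {R2, R5} → strengths 0.25, 0.06
Aggregate via t-conorm [max(a, b)]: 0.25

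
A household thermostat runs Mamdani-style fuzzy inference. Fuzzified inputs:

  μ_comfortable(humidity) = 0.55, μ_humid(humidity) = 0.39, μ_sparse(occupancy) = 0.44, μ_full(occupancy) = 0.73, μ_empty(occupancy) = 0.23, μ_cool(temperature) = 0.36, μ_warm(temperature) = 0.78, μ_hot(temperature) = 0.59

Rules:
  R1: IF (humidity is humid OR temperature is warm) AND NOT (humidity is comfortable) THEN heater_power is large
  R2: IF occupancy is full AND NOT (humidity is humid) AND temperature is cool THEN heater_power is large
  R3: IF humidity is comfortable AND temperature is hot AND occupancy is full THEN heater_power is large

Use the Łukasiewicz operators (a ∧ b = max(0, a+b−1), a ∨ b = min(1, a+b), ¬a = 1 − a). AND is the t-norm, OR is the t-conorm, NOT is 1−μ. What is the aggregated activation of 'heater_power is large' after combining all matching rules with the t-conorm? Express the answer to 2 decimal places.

R1: (humid=0.39 OR warm=0.78) = 1.00; AND[max(0, a+b−1)] with ¬comfortable=1−0.55=0.45 → w = 0.45
R2: full=0.73, ¬humid=1−0.39=0.61, cool=0.36; AND[max(0, a+b−1)] → w = 0.00
R3: comfortable=0.55, hot=0.59, full=0.73; AND[max(0, a+b−1)] → w = 0.00
Rules with consequent 'large': {R1, R2, R3} → strengths 0.45, 0.00, 0.00
Aggregate via t-conorm [min(1, a+b)]: 0.45

0.45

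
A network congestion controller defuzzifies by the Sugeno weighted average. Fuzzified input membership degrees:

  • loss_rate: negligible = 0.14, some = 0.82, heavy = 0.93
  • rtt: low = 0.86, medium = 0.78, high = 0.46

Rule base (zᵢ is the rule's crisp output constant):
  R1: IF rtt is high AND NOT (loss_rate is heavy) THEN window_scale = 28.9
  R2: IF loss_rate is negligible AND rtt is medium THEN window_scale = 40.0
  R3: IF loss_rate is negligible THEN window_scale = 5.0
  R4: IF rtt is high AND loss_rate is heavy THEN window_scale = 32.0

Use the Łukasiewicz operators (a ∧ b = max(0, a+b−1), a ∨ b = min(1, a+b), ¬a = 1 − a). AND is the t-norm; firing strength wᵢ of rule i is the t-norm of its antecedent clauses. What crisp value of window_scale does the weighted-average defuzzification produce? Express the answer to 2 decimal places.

R1 (z=28.9): high=0.46, ¬heavy=1−0.93=0.07; AND[max(0, a+b−1)] → w = 0.00
R2 (z=40.0): negligible=0.14, medium=0.78; AND[max(0, a+b−1)] → w = 0.00
R3 (z=5.0): negligible=0.14 → w = 0.14
R4 (z=32.0): high=0.46, heavy=0.93; AND[max(0, a+b−1)] → w = 0.39
Weighted average = (0.00·28.9 + 0.00·40.0 + 0.14·5.0 + 0.39·32.0) / (0.00 + 0.00 + 0.14 + 0.39)
  = 13.1800 / 0.5300 = 24.87

24.87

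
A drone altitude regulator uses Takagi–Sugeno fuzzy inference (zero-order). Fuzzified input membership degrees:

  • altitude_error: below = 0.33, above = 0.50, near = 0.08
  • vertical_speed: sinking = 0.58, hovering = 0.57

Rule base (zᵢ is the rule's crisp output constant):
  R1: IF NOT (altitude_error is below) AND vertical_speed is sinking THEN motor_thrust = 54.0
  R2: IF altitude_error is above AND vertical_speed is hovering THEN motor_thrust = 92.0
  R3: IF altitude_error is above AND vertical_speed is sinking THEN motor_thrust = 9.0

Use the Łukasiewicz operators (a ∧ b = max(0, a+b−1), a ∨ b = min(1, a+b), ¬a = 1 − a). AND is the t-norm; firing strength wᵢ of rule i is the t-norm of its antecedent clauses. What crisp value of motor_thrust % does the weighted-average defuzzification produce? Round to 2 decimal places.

R1 (z=54.0): ¬below=1−0.33=0.67, sinking=0.58; AND[max(0, a+b−1)] → w = 0.25
R2 (z=92.0): above=0.50, hovering=0.57; AND[max(0, a+b−1)] → w = 0.07
R3 (z=9.0): above=0.50, sinking=0.58; AND[max(0, a+b−1)] → w = 0.08
Weighted average = (0.25·54.0 + 0.07·92.0 + 0.08·9.0) / (0.25 + 0.07 + 0.08)
  = 20.6600 / 0.4000 = 51.65

51.65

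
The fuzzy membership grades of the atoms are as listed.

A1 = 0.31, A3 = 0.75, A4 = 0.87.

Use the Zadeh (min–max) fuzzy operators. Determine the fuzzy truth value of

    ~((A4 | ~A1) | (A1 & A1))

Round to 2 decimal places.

0.13

~A1 = 1 − 0.31 = 0.69
A4 | ~A1 = max(a, b) on (0.87, 0.69) = 0.87
A1 & A1 = min(a, b) on (0.31, 0.31) = 0.31
(A4 | ~A1) | (A1 & A1) = max(a, b) on (0.87, 0.31) = 0.87
~((A4 | ~A1) | (A1 & A1)) = 1 − 0.87 = 0.13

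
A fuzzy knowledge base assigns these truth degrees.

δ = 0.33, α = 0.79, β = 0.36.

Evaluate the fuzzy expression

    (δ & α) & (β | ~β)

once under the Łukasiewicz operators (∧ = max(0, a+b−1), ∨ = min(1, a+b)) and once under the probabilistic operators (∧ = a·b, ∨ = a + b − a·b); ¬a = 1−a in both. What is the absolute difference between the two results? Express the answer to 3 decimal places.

0.081

Under Łukasiewicz:
  δ & α = max(0, a+b−1) on (0.33, 0.79) = 0.12
  ~β = 1 − 0.36 = 0.64
  β | ~β = min(1, a+b) on (0.36, 0.64) = 1.00
  (δ & α) & (β | ~β) = max(0, a+b−1) on (0.12, 1.00) = 0.12
  → value = 0.1200
Under probabilistic:
  δ & α = a·b on (0.3300, 0.7900) = 0.2607
  ~β = 1 − 0.3600 = 0.6400
  β | ~β = a + b − a·b on (0.3600, 0.6400) = 0.7696
  (δ & α) & (β | ~β) = a·b on (0.2607, 0.7696) = 0.2006
  → value = 0.2006
|0.1200 − 0.2006| = 0.081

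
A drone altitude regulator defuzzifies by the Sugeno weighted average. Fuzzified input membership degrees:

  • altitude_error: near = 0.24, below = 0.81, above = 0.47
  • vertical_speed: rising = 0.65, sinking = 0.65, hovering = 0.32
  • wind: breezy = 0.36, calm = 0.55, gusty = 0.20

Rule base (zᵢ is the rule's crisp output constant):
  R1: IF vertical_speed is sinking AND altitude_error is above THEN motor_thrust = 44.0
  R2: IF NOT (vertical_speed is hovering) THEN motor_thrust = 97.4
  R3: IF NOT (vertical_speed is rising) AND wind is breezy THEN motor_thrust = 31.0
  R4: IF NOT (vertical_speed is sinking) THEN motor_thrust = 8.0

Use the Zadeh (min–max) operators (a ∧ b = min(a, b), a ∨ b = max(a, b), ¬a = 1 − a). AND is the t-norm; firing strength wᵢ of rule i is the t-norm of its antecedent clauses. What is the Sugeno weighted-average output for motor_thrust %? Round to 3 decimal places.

54.358

R1 (z=44.0): sinking=0.65, above=0.47; AND[min(a, b)] → w = 0.47
R2 (z=97.4): ¬hovering=1−0.32=0.68 → w = 0.68
R3 (z=31.0): ¬rising=1−0.65=0.35, breezy=0.36; AND[min(a, b)] → w = 0.35
R4 (z=8.0): ¬sinking=1−0.65=0.35 → w = 0.35
Weighted average = (0.47·44.0 + 0.68·97.4 + 0.35·31.0 + 0.35·8.0) / (0.47 + 0.68 + 0.35 + 0.35)
  = 100.5620 / 1.8500 = 54.358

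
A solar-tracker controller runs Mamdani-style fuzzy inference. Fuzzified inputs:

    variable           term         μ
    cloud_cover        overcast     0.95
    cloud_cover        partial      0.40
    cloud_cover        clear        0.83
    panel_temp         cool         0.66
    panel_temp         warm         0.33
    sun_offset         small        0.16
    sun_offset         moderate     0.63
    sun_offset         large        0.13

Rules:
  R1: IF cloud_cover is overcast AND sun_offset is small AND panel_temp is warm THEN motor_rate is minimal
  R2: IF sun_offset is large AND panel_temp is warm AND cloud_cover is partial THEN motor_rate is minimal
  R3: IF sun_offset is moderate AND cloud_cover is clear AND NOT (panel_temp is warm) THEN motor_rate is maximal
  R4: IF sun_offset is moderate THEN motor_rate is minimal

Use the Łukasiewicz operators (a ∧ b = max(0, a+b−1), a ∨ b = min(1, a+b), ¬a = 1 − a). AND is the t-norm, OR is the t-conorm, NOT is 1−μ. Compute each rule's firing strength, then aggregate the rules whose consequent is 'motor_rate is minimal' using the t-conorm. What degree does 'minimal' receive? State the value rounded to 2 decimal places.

R1: overcast=0.95, small=0.16, warm=0.33; AND[max(0, a+b−1)] → w = 0.00
R2: large=0.13, warm=0.33, partial=0.40; AND[max(0, a+b−1)] → w = 0.00
R3: moderate=0.63, clear=0.83, ¬warm=1−0.33=0.67; AND[max(0, a+b−1)] → w = 0.13
R4: moderate=0.63 → w = 0.63
Rules with consequent 'minimal': {R1, R2, R4} → strengths 0.00, 0.00, 0.63
Aggregate via t-conorm [min(1, a+b)]: 0.63

0.63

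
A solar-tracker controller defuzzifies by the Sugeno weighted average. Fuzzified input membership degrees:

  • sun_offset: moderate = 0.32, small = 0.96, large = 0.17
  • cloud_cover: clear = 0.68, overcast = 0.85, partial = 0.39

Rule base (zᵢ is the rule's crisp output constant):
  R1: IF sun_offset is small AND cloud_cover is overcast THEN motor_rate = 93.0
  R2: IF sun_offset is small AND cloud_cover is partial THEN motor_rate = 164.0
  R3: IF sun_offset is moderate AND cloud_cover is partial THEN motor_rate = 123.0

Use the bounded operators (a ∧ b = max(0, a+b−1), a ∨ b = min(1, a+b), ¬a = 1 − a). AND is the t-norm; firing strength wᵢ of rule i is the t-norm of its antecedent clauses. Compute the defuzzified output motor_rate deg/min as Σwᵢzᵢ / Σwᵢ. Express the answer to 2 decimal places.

114.42

R1 (z=93.0): small=0.96, overcast=0.85; AND[max(0, a+b−1)] → w = 0.81
R2 (z=164.0): small=0.96, partial=0.39; AND[max(0, a+b−1)] → w = 0.35
R3 (z=123.0): moderate=0.32, partial=0.39; AND[max(0, a+b−1)] → w = 0.00
Weighted average = (0.81·93.0 + 0.35·164.0 + 0.00·123.0) / (0.81 + 0.35 + 0.00)
  = 132.7300 / 1.1600 = 114.42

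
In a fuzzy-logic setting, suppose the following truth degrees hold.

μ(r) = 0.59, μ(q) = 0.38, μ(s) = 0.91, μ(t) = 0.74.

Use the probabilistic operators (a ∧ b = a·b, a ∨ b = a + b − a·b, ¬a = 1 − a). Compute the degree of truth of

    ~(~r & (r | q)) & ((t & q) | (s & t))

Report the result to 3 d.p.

0.531

~r = 1 − 0.5900 = 0.4100
r | q = a + b − a·b on (0.5900, 0.3800) = 0.7458
~r & (r | q) = a·b on (0.4100, 0.7458) = 0.3058
~(~r & (r | q)) = 1 − 0.3058 = 0.6942
t & q = a·b on (0.7400, 0.3800) = 0.2812
s & t = a·b on (0.9100, 0.7400) = 0.6734
(t & q) | (s & t) = a + b − a·b on (0.2812, 0.6734) = 0.7652
~(~r & (r | q)) & ((t & q) | (s & t)) = a·b on (0.6942, 0.7652) = 0.5312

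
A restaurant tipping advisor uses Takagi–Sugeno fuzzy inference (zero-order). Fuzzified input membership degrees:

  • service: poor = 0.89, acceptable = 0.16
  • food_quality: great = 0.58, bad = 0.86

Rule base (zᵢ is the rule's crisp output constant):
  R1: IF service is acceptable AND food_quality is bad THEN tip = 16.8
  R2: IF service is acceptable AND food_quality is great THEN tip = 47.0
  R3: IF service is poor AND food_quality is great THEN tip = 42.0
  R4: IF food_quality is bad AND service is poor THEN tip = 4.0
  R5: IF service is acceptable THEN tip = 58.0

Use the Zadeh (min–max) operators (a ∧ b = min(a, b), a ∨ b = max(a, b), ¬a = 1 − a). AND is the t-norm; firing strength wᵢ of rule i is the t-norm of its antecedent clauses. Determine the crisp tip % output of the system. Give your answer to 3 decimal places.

R1 (z=16.8): acceptable=0.16, bad=0.86; AND[min(a, b)] → w = 0.16
R2 (z=47.0): acceptable=0.16, great=0.58; AND[min(a, b)] → w = 0.16
R3 (z=42.0): poor=0.89, great=0.58; AND[min(a, b)] → w = 0.58
R4 (z=4.0): bad=0.86, poor=0.89; AND[min(a, b)] → w = 0.86
R5 (z=58.0): acceptable=0.16 → w = 0.16
Weighted average = (0.16·16.8 + 0.16·47.0 + 0.58·42.0 + 0.86·4.0 + 0.16·58.0) / (0.16 + 0.16 + 0.58 + 0.86 + 0.16)
  = 47.2880 / 1.9200 = 24.629

24.629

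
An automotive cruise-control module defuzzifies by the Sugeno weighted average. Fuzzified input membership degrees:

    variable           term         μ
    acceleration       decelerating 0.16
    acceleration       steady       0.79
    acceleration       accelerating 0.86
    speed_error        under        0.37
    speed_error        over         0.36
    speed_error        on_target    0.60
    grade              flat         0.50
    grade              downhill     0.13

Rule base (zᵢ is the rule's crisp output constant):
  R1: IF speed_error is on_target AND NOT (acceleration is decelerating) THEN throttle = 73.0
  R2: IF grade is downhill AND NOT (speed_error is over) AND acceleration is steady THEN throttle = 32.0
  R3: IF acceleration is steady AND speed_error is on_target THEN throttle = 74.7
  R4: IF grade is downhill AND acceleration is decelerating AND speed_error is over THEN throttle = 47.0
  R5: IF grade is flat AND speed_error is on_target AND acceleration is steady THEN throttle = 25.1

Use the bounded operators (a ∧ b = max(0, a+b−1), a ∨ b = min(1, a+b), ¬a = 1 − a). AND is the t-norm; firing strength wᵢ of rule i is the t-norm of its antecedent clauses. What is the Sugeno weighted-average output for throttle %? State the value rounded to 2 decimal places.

R1 (z=73.0): on_target=0.60, ¬decelerating=1−0.16=0.84; AND[max(0, a+b−1)] → w = 0.44
R2 (z=32.0): downhill=0.13, ¬over=1−0.36=0.64, steady=0.79; AND[max(0, a+b−1)] → w = 0.00
R3 (z=74.7): steady=0.79, on_target=0.60; AND[max(0, a+b−1)] → w = 0.39
R4 (z=47.0): downhill=0.13, decelerating=0.16, over=0.36; AND[max(0, a+b−1)] → w = 0.00
R5 (z=25.1): flat=0.50, on_target=0.60, steady=0.79; AND[max(0, a+b−1)] → w = 0.00
Weighted average = (0.44·73.0 + 0.00·32.0 + 0.39·74.7 + 0.00·47.0 + 0.00·25.1) / (0.44 + 0.00 + 0.39 + 0.00 + 0.00)
  = 61.2530 / 0.8300 = 73.80

73.80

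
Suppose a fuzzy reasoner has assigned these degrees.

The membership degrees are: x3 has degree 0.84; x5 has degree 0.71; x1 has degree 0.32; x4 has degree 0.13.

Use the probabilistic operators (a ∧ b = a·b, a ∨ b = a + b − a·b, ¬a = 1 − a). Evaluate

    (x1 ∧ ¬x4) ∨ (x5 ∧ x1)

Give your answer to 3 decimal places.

¬x4 = 1 − 0.1300 = 0.8700
x1 ∧ ¬x4 = a·b on (0.3200, 0.8700) = 0.2784
x5 ∧ x1 = a·b on (0.7100, 0.3200) = 0.2272
(x1 ∧ ¬x4) ∨ (x5 ∧ x1) = a + b − a·b on (0.2784, 0.2272) = 0.4423

0.442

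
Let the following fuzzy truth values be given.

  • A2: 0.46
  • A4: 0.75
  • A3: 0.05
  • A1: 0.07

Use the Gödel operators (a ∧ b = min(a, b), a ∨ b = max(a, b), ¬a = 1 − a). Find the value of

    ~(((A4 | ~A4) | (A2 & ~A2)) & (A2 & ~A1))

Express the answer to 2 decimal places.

~A4 = 1 − 0.75 = 0.25
A4 | ~A4 = max(a, b) on (0.75, 0.25) = 0.75
~A2 = 1 − 0.46 = 0.54
A2 & ~A2 = min(a, b) on (0.46, 0.54) = 0.46
(A4 | ~A4) | (A2 & ~A2) = max(a, b) on (0.75, 0.46) = 0.75
~A1 = 1 − 0.07 = 0.93
A2 & ~A1 = min(a, b) on (0.46, 0.93) = 0.46
((A4 | ~A4) | (A2 & ~A2)) & (A2 & ~A1) = min(a, b) on (0.75, 0.46) = 0.46
~(((A4 | ~A4) | (A2 & ~A2)) & (A2 & ~A1)) = 1 − 0.46 = 0.54

0.54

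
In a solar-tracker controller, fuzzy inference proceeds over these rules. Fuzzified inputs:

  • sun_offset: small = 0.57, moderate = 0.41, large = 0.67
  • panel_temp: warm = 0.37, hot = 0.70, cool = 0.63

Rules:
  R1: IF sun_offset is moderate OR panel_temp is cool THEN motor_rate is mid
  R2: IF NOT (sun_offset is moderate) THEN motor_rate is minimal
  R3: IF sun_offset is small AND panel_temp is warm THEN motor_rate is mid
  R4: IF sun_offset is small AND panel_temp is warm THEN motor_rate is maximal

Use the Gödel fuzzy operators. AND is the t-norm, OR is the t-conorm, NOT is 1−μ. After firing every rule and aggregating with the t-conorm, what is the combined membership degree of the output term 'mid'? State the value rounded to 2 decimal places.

0.63

R1: moderate=0.41, cool=0.63; OR[max(a, b)] → w = 0.63
R2: ¬moderate=1−0.41=0.59 → w = 0.59
R3: small=0.57, warm=0.37; AND[min(a, b)] → w = 0.37
R4: small=0.57, warm=0.37; AND[min(a, b)] → w = 0.37
Rules with consequent 'mid': {R1, R3} → strengths 0.63, 0.37
Aggregate via t-conorm [max(a, b)]: 0.63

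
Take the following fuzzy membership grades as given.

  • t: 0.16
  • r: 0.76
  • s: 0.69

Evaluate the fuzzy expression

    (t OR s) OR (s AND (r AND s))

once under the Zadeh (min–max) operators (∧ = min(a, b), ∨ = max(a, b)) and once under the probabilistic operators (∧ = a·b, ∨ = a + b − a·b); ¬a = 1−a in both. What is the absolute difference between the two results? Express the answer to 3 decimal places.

Under Zadeh (min–max):
  t OR s = max(a, b) on (0.16, 0.69) = 0.69
  r AND s = min(a, b) on (0.76, 0.69) = 0.69
  s AND (r AND s) = min(a, b) on (0.69, 0.69) = 0.69
  (t OR s) OR (s AND (r AND s)) = max(a, b) on (0.69, 0.69) = 0.69
  → value = 0.6900
Under probabilistic:
  t OR s = a + b − a·b on (0.1600, 0.6900) = 0.7396
  r AND s = a·b on (0.7600, 0.6900) = 0.5244
  s AND (r AND s) = a·b on (0.6900, 0.5244) = 0.3618
  (t OR s) OR (s AND (r AND s)) = a + b − a·b on (0.7396, 0.3618) = 0.8338
  → value = 0.8338
|0.6900 − 0.8338| = 0.144

0.144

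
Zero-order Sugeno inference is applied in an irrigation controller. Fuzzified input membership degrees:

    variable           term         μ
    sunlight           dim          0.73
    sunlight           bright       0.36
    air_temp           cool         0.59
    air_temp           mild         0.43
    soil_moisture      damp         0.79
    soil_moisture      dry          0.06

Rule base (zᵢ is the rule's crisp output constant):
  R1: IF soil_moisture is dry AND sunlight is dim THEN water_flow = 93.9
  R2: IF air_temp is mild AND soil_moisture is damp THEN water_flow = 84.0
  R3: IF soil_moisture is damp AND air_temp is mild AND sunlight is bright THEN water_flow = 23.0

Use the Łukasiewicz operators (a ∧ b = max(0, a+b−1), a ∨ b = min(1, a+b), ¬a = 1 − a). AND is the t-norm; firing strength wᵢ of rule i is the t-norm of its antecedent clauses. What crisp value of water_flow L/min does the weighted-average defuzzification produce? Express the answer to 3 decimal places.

R1 (z=93.9): dry=0.06, dim=0.73; AND[max(0, a+b−1)] → w = 0.00
R2 (z=84.0): mild=0.43, damp=0.79; AND[max(0, a+b−1)] → w = 0.22
R3 (z=23.0): damp=0.79, mild=0.43, bright=0.36; AND[max(0, a+b−1)] → w = 0.00
Weighted average = (0.00·93.9 + 0.22·84.0 + 0.00·23.0) / (0.00 + 0.22 + 0.00)
  = 18.4800 / 0.2200 = 84.000

84.000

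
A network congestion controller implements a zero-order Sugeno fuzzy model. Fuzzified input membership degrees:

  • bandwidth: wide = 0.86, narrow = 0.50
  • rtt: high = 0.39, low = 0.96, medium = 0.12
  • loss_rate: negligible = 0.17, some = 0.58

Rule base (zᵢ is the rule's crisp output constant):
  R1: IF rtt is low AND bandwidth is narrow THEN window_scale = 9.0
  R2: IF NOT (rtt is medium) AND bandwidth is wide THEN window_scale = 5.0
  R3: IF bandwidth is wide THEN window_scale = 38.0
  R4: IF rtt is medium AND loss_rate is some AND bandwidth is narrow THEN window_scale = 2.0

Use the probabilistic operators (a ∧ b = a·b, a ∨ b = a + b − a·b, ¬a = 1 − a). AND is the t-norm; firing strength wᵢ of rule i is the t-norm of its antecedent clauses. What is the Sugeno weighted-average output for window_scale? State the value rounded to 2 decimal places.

R1 (z=9.0): low=0.96, narrow=0.50; AND[a·b] → w = 0.4800
R2 (z=5.0): ¬medium=1−0.12=0.88, wide=0.86; AND[a·b] → w = 0.7568
R3 (z=38.0): wide=0.86 → w = 0.8600
R4 (z=2.0): medium=0.12, some=0.58, narrow=0.50; AND[a·b] → w = 0.0348
Weighted average = (0.4800·9.0 + 0.7568·5.0 + 0.8600·38.0 + 0.0348·2.0) / (0.4800 + 0.7568 + 0.8600 + 0.0348)
  = 40.8536 / 2.1316 = 19.17

19.17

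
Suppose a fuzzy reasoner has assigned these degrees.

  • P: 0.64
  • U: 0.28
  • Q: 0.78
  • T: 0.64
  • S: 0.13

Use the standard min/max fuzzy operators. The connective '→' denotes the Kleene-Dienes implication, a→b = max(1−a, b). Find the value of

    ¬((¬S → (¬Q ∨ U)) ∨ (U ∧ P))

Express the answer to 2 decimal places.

0.72

¬S = 1 − 0.13 = 0.87
¬Q = 1 − 0.78 = 0.22
¬Q ∨ U = max(a, b) on (0.22, 0.28) = 0.28
¬S → (¬Q ∨ U)  [Kleene-Dienes: max(1−a, b)] with a=0.87, b=0.28 → 0.28
U ∧ P = min(a, b) on (0.28, 0.64) = 0.28
(¬S → (¬Q ∨ U)) ∨ (U ∧ P) = max(a, b) on (0.28, 0.28) = 0.28
¬((¬S → (¬Q ∨ U)) ∨ (U ∧ P)) = 1 − 0.28 = 0.72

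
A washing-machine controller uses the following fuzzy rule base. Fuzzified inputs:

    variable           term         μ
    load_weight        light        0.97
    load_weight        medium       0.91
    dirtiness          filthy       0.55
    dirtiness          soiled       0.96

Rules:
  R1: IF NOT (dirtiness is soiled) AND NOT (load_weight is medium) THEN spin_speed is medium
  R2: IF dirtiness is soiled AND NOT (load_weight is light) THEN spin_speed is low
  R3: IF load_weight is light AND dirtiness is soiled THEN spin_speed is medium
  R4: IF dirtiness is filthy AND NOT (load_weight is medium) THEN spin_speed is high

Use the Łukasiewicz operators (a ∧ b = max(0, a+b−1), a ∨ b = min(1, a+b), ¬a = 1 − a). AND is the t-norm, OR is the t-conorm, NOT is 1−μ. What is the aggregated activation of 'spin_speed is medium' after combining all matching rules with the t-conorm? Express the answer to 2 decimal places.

R1: ¬soiled=1−0.96=0.04, ¬medium=1−0.91=0.09; AND[max(0, a+b−1)] → w = 0.00
R2: soiled=0.96, ¬light=1−0.97=0.03; AND[max(0, a+b−1)] → w = 0.00
R3: light=0.97, soiled=0.96; AND[max(0, a+b−1)] → w = 0.93
R4: filthy=0.55, ¬medium=1−0.91=0.09; AND[max(0, a+b−1)] → w = 0.00
Rules with consequent 'medium': {R1, R3} → strengths 0.00, 0.93
Aggregate via t-conorm [min(1, a+b)]: 0.93

0.93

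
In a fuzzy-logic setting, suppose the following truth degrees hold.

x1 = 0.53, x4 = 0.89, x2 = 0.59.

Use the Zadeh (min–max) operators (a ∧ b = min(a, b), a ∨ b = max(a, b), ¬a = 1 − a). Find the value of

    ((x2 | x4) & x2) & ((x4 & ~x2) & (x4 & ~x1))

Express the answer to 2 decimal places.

x2 | x4 = max(a, b) on (0.59, 0.89) = 0.89
(x2 | x4) & x2 = min(a, b) on (0.89, 0.59) = 0.59
~x2 = 1 − 0.59 = 0.41
x4 & ~x2 = min(a, b) on (0.89, 0.41) = 0.41
~x1 = 1 − 0.53 = 0.47
x4 & ~x1 = min(a, b) on (0.89, 0.47) = 0.47
(x4 & ~x2) & (x4 & ~x1) = min(a, b) on (0.41, 0.47) = 0.41
((x2 | x4) & x2) & ((x4 & ~x2) & (x4 & ~x1)) = min(a, b) on (0.59, 0.41) = 0.41

0.41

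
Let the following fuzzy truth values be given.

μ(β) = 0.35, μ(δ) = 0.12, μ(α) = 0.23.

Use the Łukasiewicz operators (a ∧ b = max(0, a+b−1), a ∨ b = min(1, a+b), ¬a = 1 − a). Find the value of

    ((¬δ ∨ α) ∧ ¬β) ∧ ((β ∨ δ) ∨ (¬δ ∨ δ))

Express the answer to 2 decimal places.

0.65

¬δ = 1 − 0.12 = 0.88
¬δ ∨ α = min(1, a+b) on (0.88, 0.23) = 1.00
¬β = 1 − 0.35 = 0.65
(¬δ ∨ α) ∧ ¬β = max(0, a+b−1) on (1.00, 0.65) = 0.65
β ∨ δ = min(1, a+b) on (0.35, 0.12) = 0.47
¬δ = 1 − 0.12 = 0.88
¬δ ∨ δ = min(1, a+b) on (0.88, 0.12) = 1.00
(β ∨ δ) ∨ (¬δ ∨ δ) = min(1, a+b) on (0.47, 1.00) = 1.00
((¬δ ∨ α) ∧ ¬β) ∧ ((β ∨ δ) ∨ (¬δ ∨ δ)) = max(0, a+b−1) on (0.65, 1.00) = 0.65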